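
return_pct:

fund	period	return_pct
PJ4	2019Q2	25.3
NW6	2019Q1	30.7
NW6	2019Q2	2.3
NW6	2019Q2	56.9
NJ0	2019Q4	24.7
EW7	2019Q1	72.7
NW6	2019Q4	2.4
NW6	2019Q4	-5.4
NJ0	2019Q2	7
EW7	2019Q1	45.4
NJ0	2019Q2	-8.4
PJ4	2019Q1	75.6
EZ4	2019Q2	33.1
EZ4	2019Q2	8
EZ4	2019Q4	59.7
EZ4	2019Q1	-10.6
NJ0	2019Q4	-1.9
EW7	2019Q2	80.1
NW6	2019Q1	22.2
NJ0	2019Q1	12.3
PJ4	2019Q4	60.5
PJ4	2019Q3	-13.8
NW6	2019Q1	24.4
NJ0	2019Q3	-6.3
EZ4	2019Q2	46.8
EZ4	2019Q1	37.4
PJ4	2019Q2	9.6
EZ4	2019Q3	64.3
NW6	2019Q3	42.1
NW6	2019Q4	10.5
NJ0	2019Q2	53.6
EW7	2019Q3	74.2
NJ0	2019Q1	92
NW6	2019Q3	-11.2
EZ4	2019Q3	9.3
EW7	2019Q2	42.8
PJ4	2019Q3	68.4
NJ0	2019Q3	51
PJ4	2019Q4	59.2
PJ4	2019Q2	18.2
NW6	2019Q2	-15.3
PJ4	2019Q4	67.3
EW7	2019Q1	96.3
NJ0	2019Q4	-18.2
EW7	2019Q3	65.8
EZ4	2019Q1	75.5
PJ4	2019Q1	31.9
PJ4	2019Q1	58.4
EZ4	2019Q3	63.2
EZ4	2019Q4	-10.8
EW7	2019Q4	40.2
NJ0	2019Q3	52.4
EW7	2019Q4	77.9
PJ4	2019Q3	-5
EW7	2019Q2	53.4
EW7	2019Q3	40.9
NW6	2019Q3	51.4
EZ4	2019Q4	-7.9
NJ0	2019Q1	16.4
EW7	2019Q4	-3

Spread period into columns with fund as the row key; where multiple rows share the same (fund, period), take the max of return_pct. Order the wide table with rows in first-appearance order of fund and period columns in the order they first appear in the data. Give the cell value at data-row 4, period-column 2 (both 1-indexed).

96.3

With rows in first-appearance order of fund, row 4 is fund=EW7. period columns in first-appearance order: 2019Q2, 2019Q1, 2019Q4, 2019Q3; column 2 is 2019Q1.
Long rows with fund=EW7, period=2019Q1: max(72.7, 45.4, 96.3) = 96.3.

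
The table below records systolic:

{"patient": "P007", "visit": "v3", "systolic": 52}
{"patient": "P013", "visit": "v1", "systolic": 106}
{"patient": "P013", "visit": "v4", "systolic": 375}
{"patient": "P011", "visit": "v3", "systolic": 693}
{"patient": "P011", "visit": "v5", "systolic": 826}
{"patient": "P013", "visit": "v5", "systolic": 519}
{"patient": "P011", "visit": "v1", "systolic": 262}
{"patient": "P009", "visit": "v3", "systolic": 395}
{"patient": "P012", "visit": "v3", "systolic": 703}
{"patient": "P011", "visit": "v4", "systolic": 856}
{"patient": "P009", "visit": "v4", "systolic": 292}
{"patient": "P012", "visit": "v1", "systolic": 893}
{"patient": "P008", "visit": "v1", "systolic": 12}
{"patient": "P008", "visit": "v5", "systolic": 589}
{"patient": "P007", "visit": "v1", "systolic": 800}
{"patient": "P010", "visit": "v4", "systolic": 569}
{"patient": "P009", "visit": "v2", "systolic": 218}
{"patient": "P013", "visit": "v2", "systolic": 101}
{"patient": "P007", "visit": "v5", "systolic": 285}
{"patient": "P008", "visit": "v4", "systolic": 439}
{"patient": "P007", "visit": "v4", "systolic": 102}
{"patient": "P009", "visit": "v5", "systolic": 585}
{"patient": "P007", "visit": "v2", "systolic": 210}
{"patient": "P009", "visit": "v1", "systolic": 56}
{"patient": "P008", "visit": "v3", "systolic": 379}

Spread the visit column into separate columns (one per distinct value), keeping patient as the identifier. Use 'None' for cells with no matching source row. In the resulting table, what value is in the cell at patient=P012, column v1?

The long row with patient=P012, visit=v1 has systolic=893.

893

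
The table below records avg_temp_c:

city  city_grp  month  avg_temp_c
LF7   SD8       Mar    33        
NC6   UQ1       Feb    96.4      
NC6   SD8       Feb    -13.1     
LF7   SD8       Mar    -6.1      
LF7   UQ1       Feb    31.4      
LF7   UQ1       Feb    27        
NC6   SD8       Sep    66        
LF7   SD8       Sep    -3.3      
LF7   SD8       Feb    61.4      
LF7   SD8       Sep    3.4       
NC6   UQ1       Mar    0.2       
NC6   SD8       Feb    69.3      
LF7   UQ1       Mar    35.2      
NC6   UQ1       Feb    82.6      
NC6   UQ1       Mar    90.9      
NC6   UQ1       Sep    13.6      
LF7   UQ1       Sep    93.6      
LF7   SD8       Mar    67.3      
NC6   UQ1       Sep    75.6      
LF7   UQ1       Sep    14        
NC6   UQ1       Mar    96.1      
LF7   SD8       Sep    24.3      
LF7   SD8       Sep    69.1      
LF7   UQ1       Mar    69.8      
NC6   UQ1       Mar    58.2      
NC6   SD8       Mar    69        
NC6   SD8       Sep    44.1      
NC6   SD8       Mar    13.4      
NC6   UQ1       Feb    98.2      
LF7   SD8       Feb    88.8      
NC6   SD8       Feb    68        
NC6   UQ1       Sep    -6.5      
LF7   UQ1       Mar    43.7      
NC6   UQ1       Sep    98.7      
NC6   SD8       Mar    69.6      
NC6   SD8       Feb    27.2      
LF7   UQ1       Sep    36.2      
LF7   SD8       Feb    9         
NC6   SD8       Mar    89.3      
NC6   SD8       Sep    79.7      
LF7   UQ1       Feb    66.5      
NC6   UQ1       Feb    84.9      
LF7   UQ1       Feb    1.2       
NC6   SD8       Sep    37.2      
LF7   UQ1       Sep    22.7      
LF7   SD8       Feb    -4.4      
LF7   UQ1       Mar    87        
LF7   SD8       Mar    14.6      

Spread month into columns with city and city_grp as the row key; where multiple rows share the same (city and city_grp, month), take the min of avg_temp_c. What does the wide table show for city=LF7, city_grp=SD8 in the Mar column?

-6.1

Rows with city=LF7, city_grp=SD8 and month=Mar: avg_temp_c values are 33, -6.1, 67.3, 14.6.
min(33, -6.1, 67.3, 14.6) = -6.1.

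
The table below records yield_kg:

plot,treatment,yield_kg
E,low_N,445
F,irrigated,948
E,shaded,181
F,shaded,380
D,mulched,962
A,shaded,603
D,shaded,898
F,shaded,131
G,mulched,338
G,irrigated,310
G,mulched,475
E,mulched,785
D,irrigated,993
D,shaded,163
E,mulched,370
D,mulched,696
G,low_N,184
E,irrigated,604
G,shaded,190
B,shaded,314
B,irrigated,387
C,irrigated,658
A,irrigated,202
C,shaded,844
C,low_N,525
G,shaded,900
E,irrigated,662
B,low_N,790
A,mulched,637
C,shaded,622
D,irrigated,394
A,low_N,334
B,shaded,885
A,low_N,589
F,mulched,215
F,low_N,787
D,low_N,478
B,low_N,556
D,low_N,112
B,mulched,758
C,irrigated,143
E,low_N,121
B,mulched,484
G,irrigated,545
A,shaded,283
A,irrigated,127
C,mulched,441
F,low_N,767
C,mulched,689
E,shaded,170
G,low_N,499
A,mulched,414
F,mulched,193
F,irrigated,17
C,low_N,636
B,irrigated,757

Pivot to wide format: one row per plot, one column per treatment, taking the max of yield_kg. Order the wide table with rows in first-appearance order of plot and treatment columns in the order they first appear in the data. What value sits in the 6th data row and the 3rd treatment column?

885

With rows in first-appearance order of plot, row 6 is plot=B. treatment columns in first-appearance order: low_N, irrigated, shaded, mulched; column 3 is shaded.
Long rows with plot=B, treatment=shaded: max(314, 885) = 885.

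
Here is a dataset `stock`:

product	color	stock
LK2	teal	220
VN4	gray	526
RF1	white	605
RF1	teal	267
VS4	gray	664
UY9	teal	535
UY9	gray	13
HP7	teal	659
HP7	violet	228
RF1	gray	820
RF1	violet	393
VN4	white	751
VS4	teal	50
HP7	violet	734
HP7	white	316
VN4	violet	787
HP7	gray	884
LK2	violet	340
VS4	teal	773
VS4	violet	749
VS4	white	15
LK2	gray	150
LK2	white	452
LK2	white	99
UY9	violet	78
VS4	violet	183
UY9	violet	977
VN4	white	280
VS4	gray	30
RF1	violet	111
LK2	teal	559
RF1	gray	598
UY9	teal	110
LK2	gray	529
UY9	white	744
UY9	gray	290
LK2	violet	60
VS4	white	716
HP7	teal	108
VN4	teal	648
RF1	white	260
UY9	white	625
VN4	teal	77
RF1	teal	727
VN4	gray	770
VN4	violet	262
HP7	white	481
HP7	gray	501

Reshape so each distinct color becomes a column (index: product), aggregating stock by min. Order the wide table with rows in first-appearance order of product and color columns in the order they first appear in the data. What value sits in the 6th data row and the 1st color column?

With rows in first-appearance order of product, row 6 is product=HP7. color columns in first-appearance order: teal, gray, white, violet; column 1 is teal.
Long rows with product=HP7, color=teal: min(659, 108) = 108.

108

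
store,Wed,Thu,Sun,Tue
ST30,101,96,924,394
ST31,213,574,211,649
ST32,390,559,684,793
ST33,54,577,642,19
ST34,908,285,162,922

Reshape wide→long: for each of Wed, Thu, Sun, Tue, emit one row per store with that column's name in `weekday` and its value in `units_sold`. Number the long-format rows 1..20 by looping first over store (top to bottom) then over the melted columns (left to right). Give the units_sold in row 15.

642

20 rows total (5 × 4). Row 15: index ⌊(15-1)/4⌋ = 3 into store → ST33; (15-1) mod 4 = 2 into the melted columns → Sun.
So row 15 is (ST33, Sun, 642); units_sold = 642.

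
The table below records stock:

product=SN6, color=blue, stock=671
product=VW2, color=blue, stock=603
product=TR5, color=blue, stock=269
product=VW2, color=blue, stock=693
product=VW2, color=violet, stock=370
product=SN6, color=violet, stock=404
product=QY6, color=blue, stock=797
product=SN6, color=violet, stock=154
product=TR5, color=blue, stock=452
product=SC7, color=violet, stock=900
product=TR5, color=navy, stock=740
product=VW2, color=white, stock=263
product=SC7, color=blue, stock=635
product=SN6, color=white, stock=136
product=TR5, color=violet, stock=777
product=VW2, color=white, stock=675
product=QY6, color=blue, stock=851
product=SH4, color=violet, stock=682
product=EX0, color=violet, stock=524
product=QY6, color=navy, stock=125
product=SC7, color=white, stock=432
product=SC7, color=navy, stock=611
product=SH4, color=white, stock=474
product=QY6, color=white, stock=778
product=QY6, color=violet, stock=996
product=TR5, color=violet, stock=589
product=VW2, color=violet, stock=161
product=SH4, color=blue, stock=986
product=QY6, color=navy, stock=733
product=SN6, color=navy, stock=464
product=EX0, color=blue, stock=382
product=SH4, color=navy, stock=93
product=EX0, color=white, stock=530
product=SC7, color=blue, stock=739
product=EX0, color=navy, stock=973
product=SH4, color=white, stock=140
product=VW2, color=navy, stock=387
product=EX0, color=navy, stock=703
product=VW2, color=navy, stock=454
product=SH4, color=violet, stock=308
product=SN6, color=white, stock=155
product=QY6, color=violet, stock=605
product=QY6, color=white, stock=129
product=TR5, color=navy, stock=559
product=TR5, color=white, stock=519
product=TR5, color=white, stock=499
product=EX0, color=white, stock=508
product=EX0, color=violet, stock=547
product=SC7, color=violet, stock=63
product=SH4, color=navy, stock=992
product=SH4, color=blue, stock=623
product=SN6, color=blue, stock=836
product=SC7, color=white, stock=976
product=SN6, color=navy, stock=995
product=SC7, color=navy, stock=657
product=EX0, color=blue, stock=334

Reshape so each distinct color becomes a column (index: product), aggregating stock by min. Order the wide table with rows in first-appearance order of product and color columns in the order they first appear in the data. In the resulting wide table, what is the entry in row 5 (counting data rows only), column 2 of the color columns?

63

With rows in first-appearance order of product, row 5 is product=SC7. color columns in first-appearance order: blue, violet, navy, white; column 2 is violet.
Long rows with product=SC7, color=violet: min(900, 63) = 63.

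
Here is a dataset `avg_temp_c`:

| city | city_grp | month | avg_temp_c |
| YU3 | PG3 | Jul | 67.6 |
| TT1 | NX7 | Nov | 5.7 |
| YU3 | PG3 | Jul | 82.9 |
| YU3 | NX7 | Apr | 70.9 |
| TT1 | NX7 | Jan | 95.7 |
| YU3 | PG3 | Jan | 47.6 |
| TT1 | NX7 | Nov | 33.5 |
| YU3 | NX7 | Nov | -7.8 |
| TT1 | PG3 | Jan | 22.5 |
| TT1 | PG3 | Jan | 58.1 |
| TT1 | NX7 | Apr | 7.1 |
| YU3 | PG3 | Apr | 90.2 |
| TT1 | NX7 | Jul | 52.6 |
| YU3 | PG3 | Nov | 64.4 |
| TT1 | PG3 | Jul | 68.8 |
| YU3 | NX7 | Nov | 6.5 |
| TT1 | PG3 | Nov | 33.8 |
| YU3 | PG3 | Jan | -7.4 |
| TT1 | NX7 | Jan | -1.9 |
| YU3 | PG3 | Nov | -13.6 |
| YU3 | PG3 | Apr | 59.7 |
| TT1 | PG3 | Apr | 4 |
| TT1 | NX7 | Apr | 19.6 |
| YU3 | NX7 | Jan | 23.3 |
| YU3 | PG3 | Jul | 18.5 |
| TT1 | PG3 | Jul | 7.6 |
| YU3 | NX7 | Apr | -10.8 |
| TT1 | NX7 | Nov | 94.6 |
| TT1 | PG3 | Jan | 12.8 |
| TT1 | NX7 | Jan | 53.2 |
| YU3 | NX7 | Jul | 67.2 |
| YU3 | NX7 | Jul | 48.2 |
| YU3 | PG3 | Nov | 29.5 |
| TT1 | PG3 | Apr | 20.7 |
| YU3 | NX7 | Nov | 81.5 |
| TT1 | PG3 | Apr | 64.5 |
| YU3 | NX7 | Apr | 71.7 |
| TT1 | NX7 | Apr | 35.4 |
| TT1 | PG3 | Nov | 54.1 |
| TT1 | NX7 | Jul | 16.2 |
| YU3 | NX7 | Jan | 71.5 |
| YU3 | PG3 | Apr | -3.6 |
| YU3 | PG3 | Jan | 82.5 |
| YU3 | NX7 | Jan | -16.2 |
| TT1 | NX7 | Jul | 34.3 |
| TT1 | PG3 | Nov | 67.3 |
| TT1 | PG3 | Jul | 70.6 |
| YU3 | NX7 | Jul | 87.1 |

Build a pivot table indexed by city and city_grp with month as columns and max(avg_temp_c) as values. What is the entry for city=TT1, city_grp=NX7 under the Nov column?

Rows with city=TT1, city_grp=NX7 and month=Nov: avg_temp_c values are 5.7, 33.5, 94.6.
max(5.7, 33.5, 94.6) = 94.6.

94.6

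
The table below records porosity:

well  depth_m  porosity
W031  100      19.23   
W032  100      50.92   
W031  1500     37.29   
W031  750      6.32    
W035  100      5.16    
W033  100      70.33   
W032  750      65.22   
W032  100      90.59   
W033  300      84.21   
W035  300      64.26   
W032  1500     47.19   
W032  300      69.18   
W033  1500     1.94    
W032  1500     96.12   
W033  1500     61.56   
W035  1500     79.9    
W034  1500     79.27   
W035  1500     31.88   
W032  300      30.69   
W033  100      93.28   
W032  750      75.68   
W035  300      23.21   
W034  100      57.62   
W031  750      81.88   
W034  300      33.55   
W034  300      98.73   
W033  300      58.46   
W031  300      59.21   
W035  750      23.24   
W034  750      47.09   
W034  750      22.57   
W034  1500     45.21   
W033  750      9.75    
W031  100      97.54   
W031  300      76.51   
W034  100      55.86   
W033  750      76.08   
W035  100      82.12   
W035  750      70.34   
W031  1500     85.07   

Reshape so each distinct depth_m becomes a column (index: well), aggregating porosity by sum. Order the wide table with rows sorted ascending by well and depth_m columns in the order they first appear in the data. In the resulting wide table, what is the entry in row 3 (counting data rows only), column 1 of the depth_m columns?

With rows sorted ascending by well, row 3 is well=W033. depth_m columns in first-appearance order: 100, 1500, 750, 300; column 1 is 100.
Long rows with well=W033, depth_m=100: 70.33 + 93.28 = 163.61.

163.61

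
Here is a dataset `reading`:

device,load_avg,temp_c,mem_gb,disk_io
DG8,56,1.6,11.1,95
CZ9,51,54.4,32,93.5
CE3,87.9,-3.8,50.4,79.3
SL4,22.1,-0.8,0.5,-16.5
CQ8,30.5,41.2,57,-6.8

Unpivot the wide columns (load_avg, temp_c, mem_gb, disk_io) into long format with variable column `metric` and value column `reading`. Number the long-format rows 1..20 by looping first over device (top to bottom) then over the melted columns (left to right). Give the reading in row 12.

20 rows total (5 × 4). Row 12: index ⌊(12-1)/4⌋ = 2 into device → CE3; (12-1) mod 4 = 3 into the melted columns → disk_io.
So row 12 is (CE3, disk_io, 79.3); reading = 79.3.

79.3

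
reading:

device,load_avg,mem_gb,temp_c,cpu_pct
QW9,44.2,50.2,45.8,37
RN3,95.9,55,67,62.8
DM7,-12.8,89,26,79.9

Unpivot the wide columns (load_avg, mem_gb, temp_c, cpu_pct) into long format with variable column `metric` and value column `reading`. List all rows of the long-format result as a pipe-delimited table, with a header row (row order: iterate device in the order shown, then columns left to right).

| device | metric | reading |
| QW9 | load_avg | 44.2 |
| QW9 | mem_gb | 50.2 |
| QW9 | temp_c | 45.8 |
| QW9 | cpu_pct | 37 |
| RN3 | load_avg | 95.9 |
| RN3 | mem_gb | 55 |
| RN3 | temp_c | 67 |
| RN3 | cpu_pct | 62.8 |
| DM7 | load_avg | -12.8 |
| DM7 | mem_gb | 89 |
| DM7 | temp_c | 26 |
| DM7 | cpu_pct | 79.9 |

Each (device, column) pair becomes one row: 3 × 4 = 12 rows.
For example, (QW9, load_avg) → reading=44.2.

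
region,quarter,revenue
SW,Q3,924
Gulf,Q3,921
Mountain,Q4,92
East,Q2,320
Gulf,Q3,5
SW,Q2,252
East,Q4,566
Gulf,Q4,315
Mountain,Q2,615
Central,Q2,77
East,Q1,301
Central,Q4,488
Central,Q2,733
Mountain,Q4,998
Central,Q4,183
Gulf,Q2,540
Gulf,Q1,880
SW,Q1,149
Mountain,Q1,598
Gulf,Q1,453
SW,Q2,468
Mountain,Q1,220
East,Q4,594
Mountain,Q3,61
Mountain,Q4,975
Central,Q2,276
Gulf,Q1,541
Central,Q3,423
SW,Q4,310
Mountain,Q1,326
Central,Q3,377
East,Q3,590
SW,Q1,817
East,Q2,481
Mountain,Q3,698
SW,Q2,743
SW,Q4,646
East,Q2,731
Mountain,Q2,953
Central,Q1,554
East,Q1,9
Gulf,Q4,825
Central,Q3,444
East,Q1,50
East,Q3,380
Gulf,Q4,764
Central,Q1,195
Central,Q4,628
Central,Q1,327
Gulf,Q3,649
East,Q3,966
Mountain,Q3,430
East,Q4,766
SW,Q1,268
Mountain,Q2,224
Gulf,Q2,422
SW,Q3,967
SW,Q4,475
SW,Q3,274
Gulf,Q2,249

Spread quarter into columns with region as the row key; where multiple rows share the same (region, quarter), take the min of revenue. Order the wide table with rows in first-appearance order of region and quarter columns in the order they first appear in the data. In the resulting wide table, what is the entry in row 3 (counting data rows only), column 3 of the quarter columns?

224

With rows in first-appearance order of region, row 3 is region=Mountain. quarter columns in first-appearance order: Q3, Q4, Q2, Q1; column 3 is Q2.
Long rows with region=Mountain, quarter=Q2: min(615, 953, 224) = 224.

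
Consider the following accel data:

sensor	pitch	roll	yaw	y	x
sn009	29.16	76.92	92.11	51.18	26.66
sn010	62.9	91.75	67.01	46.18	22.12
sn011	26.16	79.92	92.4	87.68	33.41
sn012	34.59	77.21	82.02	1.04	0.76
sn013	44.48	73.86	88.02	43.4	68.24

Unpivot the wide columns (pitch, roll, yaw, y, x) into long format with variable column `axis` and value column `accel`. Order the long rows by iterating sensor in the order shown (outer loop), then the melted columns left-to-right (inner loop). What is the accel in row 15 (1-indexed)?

25 rows total (5 × 5). Row 15: index ⌊(15-1)/5⌋ = 2 into sensor → sn011; (15-1) mod 5 = 4 into the melted columns → x.
So row 15 is (sn011, x, 33.41); accel = 33.41.

33.41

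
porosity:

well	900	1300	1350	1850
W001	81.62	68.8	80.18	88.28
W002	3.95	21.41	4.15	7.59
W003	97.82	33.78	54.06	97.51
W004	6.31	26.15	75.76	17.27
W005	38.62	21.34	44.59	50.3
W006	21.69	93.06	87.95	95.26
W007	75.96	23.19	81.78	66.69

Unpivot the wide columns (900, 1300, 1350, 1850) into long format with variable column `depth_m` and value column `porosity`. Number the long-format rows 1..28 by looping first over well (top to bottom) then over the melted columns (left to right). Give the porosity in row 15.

28 rows total (7 × 4). Row 15: index ⌊(15-1)/4⌋ = 3 into well → W004; (15-1) mod 4 = 2 into the melted columns → 1350.
So row 15 is (W004, 1350, 75.76); porosity = 75.76.

75.76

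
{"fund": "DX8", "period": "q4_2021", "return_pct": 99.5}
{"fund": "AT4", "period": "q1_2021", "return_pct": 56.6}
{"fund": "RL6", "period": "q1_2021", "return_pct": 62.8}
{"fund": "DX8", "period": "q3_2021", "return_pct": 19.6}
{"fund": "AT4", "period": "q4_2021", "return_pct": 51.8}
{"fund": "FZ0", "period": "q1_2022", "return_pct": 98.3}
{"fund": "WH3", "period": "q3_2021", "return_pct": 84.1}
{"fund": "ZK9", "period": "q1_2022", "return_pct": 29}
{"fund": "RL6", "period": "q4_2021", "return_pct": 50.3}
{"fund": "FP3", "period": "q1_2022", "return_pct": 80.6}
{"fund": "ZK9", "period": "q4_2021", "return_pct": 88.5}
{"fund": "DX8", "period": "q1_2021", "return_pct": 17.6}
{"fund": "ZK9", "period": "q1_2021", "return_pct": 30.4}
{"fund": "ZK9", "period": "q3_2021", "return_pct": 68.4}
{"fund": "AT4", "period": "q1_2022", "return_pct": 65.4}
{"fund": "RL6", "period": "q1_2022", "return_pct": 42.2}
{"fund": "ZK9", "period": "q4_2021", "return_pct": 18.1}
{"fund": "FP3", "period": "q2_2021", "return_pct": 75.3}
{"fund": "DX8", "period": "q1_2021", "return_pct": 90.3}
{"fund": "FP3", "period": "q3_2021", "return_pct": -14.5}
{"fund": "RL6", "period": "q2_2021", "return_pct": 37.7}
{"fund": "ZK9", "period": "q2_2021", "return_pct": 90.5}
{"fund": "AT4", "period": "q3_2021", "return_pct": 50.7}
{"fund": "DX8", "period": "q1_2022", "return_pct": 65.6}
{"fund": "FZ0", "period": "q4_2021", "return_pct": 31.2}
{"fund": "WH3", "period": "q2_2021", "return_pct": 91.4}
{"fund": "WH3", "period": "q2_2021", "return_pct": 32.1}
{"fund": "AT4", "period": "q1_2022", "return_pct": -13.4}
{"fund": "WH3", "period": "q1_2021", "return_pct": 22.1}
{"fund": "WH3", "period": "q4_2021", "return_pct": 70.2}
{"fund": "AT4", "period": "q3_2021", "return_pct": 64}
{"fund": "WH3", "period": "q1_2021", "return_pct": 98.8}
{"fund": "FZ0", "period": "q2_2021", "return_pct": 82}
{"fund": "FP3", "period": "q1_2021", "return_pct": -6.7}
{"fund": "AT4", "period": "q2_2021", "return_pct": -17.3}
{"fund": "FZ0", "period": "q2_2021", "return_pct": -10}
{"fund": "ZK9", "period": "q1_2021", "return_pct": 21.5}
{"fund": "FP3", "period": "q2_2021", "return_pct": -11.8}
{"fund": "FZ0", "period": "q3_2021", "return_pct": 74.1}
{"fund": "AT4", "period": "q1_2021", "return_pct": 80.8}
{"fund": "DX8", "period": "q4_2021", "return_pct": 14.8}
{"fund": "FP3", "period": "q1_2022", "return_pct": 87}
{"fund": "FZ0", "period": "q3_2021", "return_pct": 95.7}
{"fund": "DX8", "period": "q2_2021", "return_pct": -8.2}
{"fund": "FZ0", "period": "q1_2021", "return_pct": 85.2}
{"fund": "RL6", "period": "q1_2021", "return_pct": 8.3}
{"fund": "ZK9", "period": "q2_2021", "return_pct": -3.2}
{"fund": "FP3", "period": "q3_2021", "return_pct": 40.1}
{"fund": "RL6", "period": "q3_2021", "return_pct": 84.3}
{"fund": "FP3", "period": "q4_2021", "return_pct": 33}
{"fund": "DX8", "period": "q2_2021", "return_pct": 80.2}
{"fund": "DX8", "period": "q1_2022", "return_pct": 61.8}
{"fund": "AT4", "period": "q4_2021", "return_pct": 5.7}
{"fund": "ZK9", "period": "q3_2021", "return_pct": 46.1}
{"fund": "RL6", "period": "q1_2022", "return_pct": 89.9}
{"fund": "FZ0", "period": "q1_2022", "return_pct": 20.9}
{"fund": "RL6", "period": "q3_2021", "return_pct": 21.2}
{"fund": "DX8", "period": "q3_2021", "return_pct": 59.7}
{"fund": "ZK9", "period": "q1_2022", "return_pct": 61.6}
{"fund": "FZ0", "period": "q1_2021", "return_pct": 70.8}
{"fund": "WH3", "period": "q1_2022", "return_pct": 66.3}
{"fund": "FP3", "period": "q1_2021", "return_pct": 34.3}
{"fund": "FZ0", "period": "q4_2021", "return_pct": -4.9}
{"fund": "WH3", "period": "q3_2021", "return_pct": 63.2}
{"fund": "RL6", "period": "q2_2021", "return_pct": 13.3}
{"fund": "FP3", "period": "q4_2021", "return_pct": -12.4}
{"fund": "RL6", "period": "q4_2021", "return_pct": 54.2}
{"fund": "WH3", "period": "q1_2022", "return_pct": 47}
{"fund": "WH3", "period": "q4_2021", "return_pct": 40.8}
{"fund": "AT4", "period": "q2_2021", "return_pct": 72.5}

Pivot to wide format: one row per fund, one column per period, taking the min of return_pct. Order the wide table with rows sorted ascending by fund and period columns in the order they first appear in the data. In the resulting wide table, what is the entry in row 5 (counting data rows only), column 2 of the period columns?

8.3

With rows sorted ascending by fund, row 5 is fund=RL6. period columns in first-appearance order: q4_2021, q1_2021, q3_2021, q1_2022, q2_2021; column 2 is q1_2021.
Long rows with fund=RL6, period=q1_2021: min(62.8, 8.3) = 8.3.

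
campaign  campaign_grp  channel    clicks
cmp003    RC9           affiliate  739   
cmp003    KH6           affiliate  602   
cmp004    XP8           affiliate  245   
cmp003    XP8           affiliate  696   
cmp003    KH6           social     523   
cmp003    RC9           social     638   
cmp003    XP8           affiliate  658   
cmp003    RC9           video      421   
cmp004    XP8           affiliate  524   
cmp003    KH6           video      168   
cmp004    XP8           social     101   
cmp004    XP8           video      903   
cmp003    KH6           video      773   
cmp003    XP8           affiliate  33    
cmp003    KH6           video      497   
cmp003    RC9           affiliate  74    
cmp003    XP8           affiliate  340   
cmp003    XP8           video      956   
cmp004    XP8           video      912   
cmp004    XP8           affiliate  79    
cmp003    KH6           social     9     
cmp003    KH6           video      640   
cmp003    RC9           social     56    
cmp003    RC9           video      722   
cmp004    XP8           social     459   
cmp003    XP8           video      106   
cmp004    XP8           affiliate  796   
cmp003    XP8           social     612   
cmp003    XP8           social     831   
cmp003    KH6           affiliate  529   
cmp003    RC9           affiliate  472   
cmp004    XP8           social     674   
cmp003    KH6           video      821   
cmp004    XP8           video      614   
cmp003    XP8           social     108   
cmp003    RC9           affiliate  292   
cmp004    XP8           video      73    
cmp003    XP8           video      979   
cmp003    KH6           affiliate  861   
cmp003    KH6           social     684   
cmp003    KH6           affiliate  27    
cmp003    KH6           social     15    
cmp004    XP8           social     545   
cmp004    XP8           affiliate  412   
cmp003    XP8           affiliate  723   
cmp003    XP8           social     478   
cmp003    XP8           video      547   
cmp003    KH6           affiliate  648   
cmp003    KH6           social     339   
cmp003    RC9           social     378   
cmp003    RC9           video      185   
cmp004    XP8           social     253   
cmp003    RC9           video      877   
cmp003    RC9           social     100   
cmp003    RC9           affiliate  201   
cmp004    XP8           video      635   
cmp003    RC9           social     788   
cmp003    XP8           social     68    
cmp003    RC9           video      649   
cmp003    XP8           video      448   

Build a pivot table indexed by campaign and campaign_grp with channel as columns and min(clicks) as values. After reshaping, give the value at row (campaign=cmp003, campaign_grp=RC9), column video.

Rows with campaign=cmp003, campaign_grp=RC9 and channel=video: clicks values are 421, 722, 185, 877, 649.
min(421, 722, 185, 877, 649) = 185.

185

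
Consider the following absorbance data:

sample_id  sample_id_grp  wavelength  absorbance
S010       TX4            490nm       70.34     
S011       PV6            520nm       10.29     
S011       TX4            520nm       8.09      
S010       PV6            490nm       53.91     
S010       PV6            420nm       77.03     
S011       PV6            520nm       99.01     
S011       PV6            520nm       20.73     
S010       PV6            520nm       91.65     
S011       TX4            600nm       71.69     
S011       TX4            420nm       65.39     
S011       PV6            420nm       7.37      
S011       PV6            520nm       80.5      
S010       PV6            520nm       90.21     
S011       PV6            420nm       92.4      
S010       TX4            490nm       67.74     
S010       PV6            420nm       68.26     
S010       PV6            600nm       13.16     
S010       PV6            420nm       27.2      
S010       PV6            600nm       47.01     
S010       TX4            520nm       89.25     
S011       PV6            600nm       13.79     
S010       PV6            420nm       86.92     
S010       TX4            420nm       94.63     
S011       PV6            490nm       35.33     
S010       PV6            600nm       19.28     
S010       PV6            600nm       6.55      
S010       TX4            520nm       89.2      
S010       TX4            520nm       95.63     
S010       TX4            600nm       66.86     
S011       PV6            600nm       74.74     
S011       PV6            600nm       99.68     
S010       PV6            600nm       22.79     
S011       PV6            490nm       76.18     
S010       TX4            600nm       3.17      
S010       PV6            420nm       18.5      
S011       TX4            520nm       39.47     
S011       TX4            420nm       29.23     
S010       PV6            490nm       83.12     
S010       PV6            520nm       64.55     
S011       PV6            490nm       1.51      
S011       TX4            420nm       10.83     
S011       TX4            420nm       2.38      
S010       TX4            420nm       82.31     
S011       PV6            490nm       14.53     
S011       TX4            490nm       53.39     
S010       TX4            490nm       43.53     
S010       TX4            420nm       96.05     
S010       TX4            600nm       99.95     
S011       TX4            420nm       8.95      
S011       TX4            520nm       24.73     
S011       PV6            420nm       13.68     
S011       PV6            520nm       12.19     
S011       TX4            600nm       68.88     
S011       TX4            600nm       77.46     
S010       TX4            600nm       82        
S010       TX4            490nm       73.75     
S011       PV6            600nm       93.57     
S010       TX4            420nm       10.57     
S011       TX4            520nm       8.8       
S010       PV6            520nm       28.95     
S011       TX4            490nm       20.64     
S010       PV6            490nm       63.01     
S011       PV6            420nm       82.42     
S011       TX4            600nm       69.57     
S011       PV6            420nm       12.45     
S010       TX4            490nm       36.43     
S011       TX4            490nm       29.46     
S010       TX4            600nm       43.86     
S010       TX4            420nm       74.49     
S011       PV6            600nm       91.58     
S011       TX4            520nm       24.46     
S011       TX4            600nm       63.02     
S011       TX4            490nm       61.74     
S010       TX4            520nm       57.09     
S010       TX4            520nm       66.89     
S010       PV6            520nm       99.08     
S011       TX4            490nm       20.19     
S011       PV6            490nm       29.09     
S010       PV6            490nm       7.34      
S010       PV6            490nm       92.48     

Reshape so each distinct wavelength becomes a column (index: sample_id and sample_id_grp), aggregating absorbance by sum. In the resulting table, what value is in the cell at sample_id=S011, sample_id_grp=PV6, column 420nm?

208.32

Rows with sample_id=S011, sample_id_grp=PV6 and wavelength=420nm: absorbance values are 7.37, 92.4, 13.68, 82.42, 12.45.
7.37 + 92.4 + 13.68 + 82.42 + 12.45 = 208.32.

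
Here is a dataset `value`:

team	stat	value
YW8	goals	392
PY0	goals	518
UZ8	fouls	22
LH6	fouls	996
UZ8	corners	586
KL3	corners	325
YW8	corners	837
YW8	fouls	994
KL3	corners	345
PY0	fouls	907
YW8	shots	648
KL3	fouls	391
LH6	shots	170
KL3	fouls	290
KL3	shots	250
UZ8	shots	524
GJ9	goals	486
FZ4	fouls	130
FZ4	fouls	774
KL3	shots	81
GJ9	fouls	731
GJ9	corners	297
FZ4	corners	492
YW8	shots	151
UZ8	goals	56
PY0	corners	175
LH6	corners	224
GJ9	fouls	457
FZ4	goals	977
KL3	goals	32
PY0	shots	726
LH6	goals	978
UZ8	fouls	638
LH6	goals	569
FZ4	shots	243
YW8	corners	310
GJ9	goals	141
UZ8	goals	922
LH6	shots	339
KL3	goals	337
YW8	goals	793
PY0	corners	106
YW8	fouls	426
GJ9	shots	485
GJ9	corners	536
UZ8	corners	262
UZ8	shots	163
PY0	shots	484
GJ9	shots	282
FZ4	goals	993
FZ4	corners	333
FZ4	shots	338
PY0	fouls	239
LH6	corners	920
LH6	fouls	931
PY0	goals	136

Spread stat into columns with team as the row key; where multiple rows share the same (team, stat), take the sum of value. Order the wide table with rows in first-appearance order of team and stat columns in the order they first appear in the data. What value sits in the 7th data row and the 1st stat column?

With rows in first-appearance order of team, row 7 is team=FZ4. stat columns in first-appearance order: goals, fouls, corners, shots; column 1 is goals.
Long rows with team=FZ4, stat=goals: 977 + 993 = 1970.

1970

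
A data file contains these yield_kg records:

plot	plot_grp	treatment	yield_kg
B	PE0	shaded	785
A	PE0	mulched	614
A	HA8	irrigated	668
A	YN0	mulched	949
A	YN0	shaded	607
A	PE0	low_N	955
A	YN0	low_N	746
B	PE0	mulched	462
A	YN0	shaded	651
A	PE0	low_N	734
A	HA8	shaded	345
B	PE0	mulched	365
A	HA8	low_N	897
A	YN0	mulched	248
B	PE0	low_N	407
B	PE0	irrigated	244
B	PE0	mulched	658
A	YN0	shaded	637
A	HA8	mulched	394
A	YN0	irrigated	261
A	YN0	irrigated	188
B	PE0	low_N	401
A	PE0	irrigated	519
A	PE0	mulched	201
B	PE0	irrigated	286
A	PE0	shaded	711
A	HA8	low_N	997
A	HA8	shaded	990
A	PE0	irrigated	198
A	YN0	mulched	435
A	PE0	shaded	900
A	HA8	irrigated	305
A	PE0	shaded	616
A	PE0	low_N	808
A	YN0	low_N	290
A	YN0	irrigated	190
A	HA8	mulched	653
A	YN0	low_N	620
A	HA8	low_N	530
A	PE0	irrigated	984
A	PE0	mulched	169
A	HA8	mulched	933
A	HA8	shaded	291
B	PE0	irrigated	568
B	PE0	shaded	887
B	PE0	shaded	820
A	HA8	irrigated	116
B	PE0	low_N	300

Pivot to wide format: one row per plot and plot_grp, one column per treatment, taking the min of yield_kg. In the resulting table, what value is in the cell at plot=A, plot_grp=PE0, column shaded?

616

Rows with plot=A, plot_grp=PE0 and treatment=shaded: yield_kg values are 711, 900, 616.
min(711, 900, 616) = 616.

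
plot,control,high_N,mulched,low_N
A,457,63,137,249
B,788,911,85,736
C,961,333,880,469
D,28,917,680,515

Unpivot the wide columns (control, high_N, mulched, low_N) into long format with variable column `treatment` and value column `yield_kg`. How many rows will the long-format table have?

16

4 plot values × 4 melted columns = 16 rows.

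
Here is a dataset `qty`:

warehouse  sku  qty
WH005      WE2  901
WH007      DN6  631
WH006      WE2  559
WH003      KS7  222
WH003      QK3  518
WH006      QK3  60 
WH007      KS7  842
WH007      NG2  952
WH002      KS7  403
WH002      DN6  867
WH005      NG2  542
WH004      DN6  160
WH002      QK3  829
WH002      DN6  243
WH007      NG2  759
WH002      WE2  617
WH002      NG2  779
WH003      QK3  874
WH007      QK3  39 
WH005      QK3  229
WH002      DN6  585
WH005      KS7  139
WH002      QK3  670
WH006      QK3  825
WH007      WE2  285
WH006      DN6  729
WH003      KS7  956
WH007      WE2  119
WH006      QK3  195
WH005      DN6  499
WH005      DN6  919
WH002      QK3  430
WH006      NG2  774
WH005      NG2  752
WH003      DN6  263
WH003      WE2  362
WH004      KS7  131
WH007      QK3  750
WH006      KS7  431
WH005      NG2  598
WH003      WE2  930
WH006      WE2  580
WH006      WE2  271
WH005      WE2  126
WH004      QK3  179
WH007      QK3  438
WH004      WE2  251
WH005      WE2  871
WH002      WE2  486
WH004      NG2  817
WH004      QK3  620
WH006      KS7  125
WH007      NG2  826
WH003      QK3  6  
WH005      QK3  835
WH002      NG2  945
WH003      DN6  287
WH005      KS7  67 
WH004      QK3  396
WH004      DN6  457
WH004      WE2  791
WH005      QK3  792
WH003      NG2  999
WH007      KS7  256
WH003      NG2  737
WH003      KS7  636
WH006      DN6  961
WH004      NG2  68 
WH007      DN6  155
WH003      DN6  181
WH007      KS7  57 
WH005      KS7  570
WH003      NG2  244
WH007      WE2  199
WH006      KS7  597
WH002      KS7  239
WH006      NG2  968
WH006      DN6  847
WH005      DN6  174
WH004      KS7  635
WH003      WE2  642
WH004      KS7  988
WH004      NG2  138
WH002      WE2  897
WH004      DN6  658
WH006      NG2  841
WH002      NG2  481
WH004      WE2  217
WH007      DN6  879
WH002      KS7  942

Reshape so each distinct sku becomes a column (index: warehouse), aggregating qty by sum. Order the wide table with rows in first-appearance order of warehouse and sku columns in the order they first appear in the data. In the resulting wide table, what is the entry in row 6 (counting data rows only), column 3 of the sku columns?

1754

With rows in first-appearance order of warehouse, row 6 is warehouse=WH004. sku columns in first-appearance order: WE2, DN6, KS7, QK3, NG2; column 3 is KS7.
Long rows with warehouse=WH004, sku=KS7: 131 + 635 + 988 = 1754.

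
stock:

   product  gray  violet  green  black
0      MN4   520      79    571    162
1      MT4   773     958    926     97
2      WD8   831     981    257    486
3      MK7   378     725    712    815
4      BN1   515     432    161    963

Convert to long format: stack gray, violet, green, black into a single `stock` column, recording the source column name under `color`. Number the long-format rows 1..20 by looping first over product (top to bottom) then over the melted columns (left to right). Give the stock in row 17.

515

20 rows total (5 × 4). Row 17: index ⌊(17-1)/4⌋ = 4 into product → BN1; (17-1) mod 4 = 0 into the melted columns → gray.
So row 17 is (BN1, gray, 515); stock = 515.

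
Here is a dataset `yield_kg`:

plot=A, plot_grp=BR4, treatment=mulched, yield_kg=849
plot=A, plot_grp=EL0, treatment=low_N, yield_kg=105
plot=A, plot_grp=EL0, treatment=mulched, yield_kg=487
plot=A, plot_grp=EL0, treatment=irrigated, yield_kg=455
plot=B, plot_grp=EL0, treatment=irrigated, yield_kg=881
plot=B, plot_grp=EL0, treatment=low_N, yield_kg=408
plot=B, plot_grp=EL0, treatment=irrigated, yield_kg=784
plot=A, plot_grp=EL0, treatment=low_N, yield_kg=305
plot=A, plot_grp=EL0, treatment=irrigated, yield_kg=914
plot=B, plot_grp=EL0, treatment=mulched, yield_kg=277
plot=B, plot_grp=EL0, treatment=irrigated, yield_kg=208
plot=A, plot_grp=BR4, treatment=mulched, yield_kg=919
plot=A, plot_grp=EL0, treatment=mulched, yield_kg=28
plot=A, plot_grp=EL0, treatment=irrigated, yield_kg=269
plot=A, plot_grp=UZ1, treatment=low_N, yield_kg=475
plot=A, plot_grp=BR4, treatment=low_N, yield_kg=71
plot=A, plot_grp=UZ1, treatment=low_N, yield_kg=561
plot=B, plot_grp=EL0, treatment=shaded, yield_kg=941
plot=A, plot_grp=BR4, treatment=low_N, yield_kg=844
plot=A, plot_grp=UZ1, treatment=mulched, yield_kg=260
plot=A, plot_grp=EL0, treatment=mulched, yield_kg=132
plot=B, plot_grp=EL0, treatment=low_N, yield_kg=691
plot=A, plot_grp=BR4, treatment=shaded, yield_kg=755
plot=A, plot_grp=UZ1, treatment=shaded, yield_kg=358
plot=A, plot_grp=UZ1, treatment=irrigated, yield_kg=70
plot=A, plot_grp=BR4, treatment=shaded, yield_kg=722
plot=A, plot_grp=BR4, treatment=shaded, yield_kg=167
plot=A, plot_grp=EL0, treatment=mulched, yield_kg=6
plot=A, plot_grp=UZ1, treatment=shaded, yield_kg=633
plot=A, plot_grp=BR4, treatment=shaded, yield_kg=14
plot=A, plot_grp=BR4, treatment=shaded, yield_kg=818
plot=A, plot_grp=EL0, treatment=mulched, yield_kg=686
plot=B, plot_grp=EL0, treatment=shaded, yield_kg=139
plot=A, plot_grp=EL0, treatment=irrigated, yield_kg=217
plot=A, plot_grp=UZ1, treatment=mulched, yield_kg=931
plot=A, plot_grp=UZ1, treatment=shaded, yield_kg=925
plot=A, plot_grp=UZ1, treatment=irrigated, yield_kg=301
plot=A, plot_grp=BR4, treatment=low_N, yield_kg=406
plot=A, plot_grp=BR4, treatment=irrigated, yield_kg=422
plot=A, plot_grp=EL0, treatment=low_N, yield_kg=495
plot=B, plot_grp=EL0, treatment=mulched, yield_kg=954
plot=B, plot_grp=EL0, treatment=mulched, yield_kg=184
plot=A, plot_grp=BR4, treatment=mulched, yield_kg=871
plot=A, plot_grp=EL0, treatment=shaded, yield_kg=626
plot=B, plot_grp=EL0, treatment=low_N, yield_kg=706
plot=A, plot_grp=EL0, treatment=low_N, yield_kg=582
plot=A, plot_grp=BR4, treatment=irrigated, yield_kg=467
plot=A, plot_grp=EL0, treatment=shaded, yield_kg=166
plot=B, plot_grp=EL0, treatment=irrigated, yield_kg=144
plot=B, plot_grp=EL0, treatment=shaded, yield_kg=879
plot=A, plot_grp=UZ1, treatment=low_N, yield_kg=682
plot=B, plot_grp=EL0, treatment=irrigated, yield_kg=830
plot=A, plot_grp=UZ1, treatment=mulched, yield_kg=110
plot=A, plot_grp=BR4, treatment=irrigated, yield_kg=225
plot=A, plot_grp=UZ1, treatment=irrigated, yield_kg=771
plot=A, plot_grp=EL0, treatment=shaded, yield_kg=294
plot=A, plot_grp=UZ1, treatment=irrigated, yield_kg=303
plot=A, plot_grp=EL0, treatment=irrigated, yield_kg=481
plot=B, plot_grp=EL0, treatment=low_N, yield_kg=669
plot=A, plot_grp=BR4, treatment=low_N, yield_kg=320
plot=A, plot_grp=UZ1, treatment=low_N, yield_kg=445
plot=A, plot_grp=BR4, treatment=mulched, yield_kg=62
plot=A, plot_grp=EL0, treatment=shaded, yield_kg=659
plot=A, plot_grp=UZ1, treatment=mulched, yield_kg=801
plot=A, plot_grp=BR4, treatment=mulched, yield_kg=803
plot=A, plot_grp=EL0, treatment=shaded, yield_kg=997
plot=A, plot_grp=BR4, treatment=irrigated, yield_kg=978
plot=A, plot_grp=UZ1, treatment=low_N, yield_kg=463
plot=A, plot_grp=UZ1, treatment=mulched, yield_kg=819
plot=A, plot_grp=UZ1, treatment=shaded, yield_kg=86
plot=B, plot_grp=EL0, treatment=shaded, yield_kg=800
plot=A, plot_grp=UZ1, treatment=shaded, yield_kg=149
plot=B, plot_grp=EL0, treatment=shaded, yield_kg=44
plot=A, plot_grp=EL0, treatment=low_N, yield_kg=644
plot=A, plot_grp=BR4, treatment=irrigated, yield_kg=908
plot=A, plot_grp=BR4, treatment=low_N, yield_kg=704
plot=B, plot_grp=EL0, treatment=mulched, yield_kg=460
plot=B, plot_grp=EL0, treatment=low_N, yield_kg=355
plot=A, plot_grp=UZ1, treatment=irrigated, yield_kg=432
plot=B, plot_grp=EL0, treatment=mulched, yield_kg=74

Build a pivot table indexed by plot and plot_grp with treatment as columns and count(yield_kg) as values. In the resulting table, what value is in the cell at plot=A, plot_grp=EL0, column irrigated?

Rows with plot=A, plot_grp=EL0 and treatment=irrigated: yield_kg values are 455, 914, 269, 217, 481.
5 rows match — count = 5.

5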